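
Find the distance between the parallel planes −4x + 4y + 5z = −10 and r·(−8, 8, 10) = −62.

7√57/19

Divide the second equation by 2 to match normals: −4x + 4y + 5z = -31.
With common normal n = (−4, 4, 5) (|n| = √57), the distance is |(-10) − (-31)|/|n| = 21/√57.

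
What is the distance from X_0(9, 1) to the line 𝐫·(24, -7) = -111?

The normal to the line is n = (24, -7) with |n| = 25.
|n·X_0 − (-111)| = |209 − (-111)| = 320, so the distance is 320/25 = 64/5.

64/5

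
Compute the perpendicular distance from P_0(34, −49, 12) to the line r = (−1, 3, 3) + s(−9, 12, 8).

Direction vector d = (−9, 12, 8).
AP = (35, −52, 9), and AP × d = (−524, −361, −48).
|AP × d|² = 407201 and |d|² = 289, so the distance is √(407201/289) = √1409.

√1409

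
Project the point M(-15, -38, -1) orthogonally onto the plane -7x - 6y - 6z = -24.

(6, -20, 17)

The perpendicular from M has direction n = (-7, -6, -6): r = (-15, -38, -1) + t(-7, -6, -6).
Substitute into the plane: n·(M + tn) = -24 gives 339 + 121t = -24, so t = -3.
Foot = (-15, -38, -1) + (-3)·(-7, -6, -6) = (6, -20, 17).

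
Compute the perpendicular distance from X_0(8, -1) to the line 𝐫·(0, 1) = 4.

d = |0·8 + 1·(-1) − 4| / √(0 + 1) = |-5|/1 = 5.

5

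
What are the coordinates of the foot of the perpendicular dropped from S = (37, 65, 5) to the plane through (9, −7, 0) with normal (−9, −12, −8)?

(1, 17, -27)

The perpendicular from S has direction n = (−9, −12, −8): r = (37, 65, 5) + μ(−9, −12, −8).
Substitute into the plane: n·(S + μn) = 3 gives -1153 + 289μ = 3, so μ = 4.
Foot = (37, 65, 5) + 4·(−9, −12, −8) = (1, 17, −27).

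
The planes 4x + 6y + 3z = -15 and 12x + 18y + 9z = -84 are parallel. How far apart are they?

13/√61

Divide the second equation by 3 to match normals: 4x + 6y + 3z = -28.
With common normal n = (4, 6, 3) (|n| = √61), the distance is |(-15) − (-28)|/|n| = 13/√61.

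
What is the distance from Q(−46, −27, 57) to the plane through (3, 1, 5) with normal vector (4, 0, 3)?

8

The plane has equation n·(r − (3, 1, 5)) = 0, i.e. n·r = 27.
Then n·(−46, −27, 57) − 27 = −40.
|n| = √(16 + 0 + 9) = 5, so the distance is |-40|/5 = 8.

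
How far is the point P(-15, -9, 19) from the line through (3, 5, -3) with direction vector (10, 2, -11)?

2√26

Direction vector d = (10, 2, -11).
AP = (-18, -14, 22), and AP × d = (110, 22, 104).
|AP × d|² = 23400 and |d|² = 225, so the distance is √(23400/225) = √104 = 2√26.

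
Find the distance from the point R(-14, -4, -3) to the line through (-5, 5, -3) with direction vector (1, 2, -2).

9

Direction vector d = (1, 2, -2).
AP = (-9, -9, 0), and AP × d = (18, -18, -9).
|AP × d|² = 729 and |d|² = 9, so the distance is √(729/9) = √81 = 9.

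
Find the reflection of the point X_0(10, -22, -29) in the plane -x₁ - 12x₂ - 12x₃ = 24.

(14, 26, 19)

With n = (-1, -12, -12), the signed offset is (n·X_0 − 24)/|n|² = 578/289 = 2.
X_0' = X_0 − 2t·n = (10, -22, -29) − 4·(-1, -12, -12) = (14, 26, 19).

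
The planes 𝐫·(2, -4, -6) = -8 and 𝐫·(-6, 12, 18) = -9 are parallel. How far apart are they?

11√14/28

Divide the second equation by -3 to match normals: 2x₁ - 4x₂ - 6x₃ = 3.
With common normal n = (2, -4, -6) (|n| = 2√14), the distance is |(-8) − 3|/|n| = 11/(2√14).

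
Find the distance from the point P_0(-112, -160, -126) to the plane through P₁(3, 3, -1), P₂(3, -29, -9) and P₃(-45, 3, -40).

P₁P₂ = (0, -32, -8) and P₁P₃ = (-48, 0, -39), so a normal is n = P₁P₂ × P₁P₃ = (1248, 384, -1536).
Then n·(-112, -160, -126) - 6432 = -14112.
|n| = √(1557504 + 147456 + 2359296) = 2016, so the distance is |-14112|/2016 = 7.

7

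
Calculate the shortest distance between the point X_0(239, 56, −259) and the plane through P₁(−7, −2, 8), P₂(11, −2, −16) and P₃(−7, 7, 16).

P₁P₂ = (18, 0, −24) and P₁P₃ = (0, 9, 8), so a normal is n = P₁P₂ × P₁P₃ = (216, −144, 162).
Then n·(239, 56, −259) − 72 = 1530.
|n| = √(46656 + 20736 + 26244) = 306, so the distance is |1530|/306 = 5.

5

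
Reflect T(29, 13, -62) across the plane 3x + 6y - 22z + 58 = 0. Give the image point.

n = (3, 6, -22), |n|² = 529, n·T − (-58) = 1587, so t = 1587/529 = 3.
Foot F = T − 3·n = (20, -5, 4); the reflection is 2F − T = (11, -23, 70).

(11, -23, 70)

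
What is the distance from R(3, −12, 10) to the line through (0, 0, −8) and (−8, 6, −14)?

3√19

A direction vector is d = (−8, 6, −6).
AP = (3, −12, 18), and AP × d = (−36, −126, −78).
|AP × d|² = 23256 and |d|² = 136, so the distance is √(23256/136) = √171 = 3√19.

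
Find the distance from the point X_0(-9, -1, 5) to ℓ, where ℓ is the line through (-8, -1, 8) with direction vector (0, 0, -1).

Direction vector d = (0, 0, -1).
AP = (-1, 0, -3); AP·d = 3, |AP|² = 10, |d|² = 1.
distance² = |AP|² − (AP·d)²/|d|² = 10 − 9/1 = 1, so the distance is 1.

1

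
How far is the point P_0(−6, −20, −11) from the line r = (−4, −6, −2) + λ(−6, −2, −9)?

Direction vector d = (−6, −2, −9).
AP = (−2, −14, −9), and AP × d = (108, 36, −80).
|AP × d|² = 19360 and |d|² = 121, so the distance is √(19360/121) = √160 = 4√10.

4√10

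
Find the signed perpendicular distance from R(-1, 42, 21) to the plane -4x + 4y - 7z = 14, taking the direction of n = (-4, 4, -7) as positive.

n·R − 14 = 11.
|n| = 9, so the signed distance is 11/9.

11/9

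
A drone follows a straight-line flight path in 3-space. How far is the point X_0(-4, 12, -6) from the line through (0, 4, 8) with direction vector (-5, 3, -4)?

2√19

Direction vector d = (-5, 3, -4).
AP = (-4, 8, -14), and AP × d = (10, 54, 28).
|AP × d|² = 3800 and |d|² = 50, so the distance is √(3800/50) = √76 = 2√19.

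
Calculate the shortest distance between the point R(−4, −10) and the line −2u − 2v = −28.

The normal to the line is n = (−2, −2) with |n| = 2√2.
|n·R − (-28)| = |28 − (-28)| = 56, so the distance is 56/(2√2) = 14√2.

14√2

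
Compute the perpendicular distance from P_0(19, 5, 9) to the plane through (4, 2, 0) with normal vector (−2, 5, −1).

4√30/5

The plane has equation n·(r − (4, 2, 0)) = 0, i.e. n·r = 2.
Then n·(19, 5, 9) − 2 = −24.
|n| = √(4 + 25 + 1) = √30, so the distance is |-24|/√30 = 24/√30.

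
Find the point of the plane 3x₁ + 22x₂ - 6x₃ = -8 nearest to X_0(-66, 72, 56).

n = (3, 22, -6), |n|² = 529, and n·X_0 − (-8) = 1058.
t = 1058/529 = 2, so the foot is X_0 − t·n = (-66, 72, 56) − 2·(3, 22, -6) = (-72, 28, 68).

(-72, 28, 68)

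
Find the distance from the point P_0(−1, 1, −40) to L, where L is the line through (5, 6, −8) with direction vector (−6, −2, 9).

Direction vector d = (−6, −2, 9).
AP = (−6, −5, −32), and AP × d = (−109, 246, −18).
|AP × d|² = 72721 and |d|² = 121, so the distance is √(72721/121) = √601.

√601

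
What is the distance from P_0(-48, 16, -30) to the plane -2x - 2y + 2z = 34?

d = |(-2)·(-48) + (-2)·16 + 2·(-30) − 34| / √(4 + 4 + 4) = |-30| / (2√3) = 5√3.

5√3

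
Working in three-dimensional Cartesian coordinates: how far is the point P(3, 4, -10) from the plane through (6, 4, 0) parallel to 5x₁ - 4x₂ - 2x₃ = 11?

Parallel planes share the normal n = (5, -4, -2); since (6, 4, 0) lies on the plane, its equation is 5x₁ - 4x₂ - 2x₃ = 14.
Then n·(3, 4, -10) - 14 = 5.
|n| = √(25 + 16 + 4) = 3√5, so the distance is |5|/(3√5) = √5/3.

√5/3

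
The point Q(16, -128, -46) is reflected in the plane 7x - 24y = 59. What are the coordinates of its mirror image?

n = (7, -24, 0), |n|² = 625, n·Q − 59 = 3125, so t = 3125/625 = 5.
Foot F = Q − 5·n = (-19, -8, -46); the reflection is 2F − Q = (-54, 112, -46).

(-54, 112, -46)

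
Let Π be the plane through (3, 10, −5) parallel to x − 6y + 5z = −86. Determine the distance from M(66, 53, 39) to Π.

25√62/62

Parallel planes share the normal n = (1, −6, 5); since (3, 10, −5) lies on the plane, its equation is x − 6y + 5z = -82.
d = |1·66 + (-6)·53 + 5·39 − (-82)| / √(1 + 36 + 25) = |25| / √62 = 25/√62.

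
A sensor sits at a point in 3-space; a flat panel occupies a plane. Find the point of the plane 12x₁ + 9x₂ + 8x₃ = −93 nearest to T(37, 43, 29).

(-11, 7, -3)

The perpendicular from T has direction n = (12, 9, 8): r = (37, 43, 29) + λ(12, 9, 8).
Substitute into the plane: n·(T + λn) = -93 gives 1063 + 289λ = -93, so λ = -4.
Foot = (37, 43, 29) + (-4)·(12, 9, 8) = (−11, 7, −3).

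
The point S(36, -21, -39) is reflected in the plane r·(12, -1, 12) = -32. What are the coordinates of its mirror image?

(588/17, -355/17, -687/17)

n = (12, -1, 12), |n|² = 289, n·S − (-32) = 17, so t = 17/289 = 1/17.
Foot F = S − (1/17)·n = (600/17, -356/17, -675/17); the reflection is 2F − S = (588/17, -355/17, -687/17).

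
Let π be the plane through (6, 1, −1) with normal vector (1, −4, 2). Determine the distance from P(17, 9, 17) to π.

The plane has equation n·(r − (6, 1, −1)) = 0, i.e. n·r = 0.
Then n·(17, 9, 17) − 0 = 15.
|n| = √(1 + 16 + 4) = √21, so the distance is |15|/√21 = 15/√21.

5√21/7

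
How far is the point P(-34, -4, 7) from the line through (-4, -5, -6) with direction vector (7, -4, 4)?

√746

Direction vector d = (7, -4, 4).
AP = (-30, 1, 13), and AP × d = (56, 211, 113).
|AP × d|² = 60426 and |d|² = 81, so the distance is √(60426/81) = √746.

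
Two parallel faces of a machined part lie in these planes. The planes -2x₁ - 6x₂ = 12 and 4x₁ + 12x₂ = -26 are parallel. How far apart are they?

1/(2√10)

Divide the second equation by -2 to match normals: -2x₁ - 6x₂ = 13.
Both planes have normal n = (-2, -6, 0), |n| = 2√10. Any point on the first plane is at distance |13 − 12|/|n| = 1/(2√10) from the second.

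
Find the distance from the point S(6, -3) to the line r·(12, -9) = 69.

The normal to the line is n = (12, -9) with |n| = 15.
|n·S − 69| = |99 − 69| = 30, so the distance is 30/15 = 2.

2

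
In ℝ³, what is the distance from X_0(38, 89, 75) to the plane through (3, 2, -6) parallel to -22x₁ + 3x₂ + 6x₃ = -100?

Parallel planes share the normal n = (-22, 3, 6); since (3, 2, -6) lies on the plane, its equation is -22x₁ + 3x₂ + 6x₃ = -96.
Then n·(38, 89, 75) - (-96) = -23.
|n| = √(484 + 9 + 36) = 23, so the distance is |-23|/23 = 1.

1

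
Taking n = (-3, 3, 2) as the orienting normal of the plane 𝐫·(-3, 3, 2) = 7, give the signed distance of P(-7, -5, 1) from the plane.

n·P − 7 = 1.
|n| = √22, so the signed distance is √22/22.

√22/22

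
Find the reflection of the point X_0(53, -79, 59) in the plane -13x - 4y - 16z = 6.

With n = (-13, -4, -16), the signed offset is (n·X_0 − 6)/|n|² = -1323/441 = -3.
X_0' = X_0 − 2t·n = (53, -79, 59) − (-6)·(-13, -4, -16) = (-25, -103, -37).

(-25, -103, -37)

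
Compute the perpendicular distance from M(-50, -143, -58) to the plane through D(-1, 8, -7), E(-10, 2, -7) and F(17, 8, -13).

7

DE = (-9, -6, 0) and DF = (18, 0, -6), so a normal is n = DE × DF = (36, -54, 108).
n = (36, -54, 108); n·P − (-1224) = 882; |n| = 126; distance = 882/126 = 7.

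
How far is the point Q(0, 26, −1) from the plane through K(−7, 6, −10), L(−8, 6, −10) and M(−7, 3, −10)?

9

KL = (−1, 0, 0) and KM = (0, −3, 0), so a normal is n = KL × KM = (0, 0, 3).
Then n·(0, 26, −1) − (−30) = 27.
|n| = √(0 + 0 + 9) = 3, so the distance is |27|/3 = 9.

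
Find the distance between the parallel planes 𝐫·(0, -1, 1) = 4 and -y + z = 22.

Both planes have normal n = (0, -1, 1), |n| = √2. Any point on the first plane is at distance |22 − 4|/|n| = 18/√2 = 9√2 from the second.

9√2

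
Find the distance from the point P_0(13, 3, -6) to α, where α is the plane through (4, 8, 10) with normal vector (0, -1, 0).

5

The plane has equation n·(r − (4, 8, 10)) = 0, i.e. n·r = -8.
n = (0, -1, 0); n·P − (-8) = 5; |n| = 1; distance = 5/1 = 5.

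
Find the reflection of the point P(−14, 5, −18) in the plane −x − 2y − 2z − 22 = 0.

(-10, 13, -10)

n = (−1, −2, −2), |n|² = 9, n·P − 22 = 18, so t = 18/9 = 2.
Foot F = P − 2·n = (−12, 9, −14); the reflection is 2F − P = (−10, 13, −10).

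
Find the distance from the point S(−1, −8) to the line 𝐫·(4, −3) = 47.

The normal to the line is n = (4, −3) with |n| = 5.
|n·S − 47| = |20 − 47| = 27, so the distance is 27/5.

27/5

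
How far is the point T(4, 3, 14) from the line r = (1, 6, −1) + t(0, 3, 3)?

Direction vector d = (0, 3, 3).
AP = (3, −3, 15), and AP × d = (−54, −9, 9).
|AP × d|² = 3078 and |d|² = 18, so the distance is √(3078/18) = √171 = 3√19.

3√19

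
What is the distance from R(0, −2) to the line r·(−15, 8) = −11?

d = |(-15)·0 + 8·(-2) − (-11)| / √(225 + 64) = |-5|/17 = 5/17.

5/17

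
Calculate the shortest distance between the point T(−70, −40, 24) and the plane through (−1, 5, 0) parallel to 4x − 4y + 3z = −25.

Parallel planes share the normal n = (4, −4, 3); since (−1, 5, 0) lies on the plane, its equation is 4x − 4y + 3z = -24.
Then n·(−70, −40, 24) − (−24) = −24.
|n| = √(16 + 16 + 9) = √41, so the distance is |-24|/√41 = 24√41/41.

24√41/41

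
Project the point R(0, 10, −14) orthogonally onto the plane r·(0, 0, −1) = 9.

The perpendicular from R has direction n = (0, 0, −1): r = (0, 10, −14) + μ(0, 0, −1).
Substitute into the plane: n·(R + μn) = 9 gives 14 + 1μ = 9, so μ = -5.
Foot = (0, 10, −14) + (-5)·(0, 0, −1) = (0, 10, −9).

(0, 10, -9)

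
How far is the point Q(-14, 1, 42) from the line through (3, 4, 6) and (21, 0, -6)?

A direction vector is d = (18, -4, -12).
AP = (-17, -3, 36); AP·d = -726, |AP|² = 1594, |d|² = 484.
distance² = |AP|² − (AP·d)²/|d|² = 1594 − 527076/484 = 505, so the distance is √505.

√505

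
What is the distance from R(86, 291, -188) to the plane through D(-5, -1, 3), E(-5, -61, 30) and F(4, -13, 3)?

DE = (0, -60, 27) and DF = (9, -12, 0), so a normal is n = DE × DF = (324, 243, 540).
n = (324, 243, 540); n·P − (-243) = -2700; |n| = 675; distance = 2700/675 = 4.

4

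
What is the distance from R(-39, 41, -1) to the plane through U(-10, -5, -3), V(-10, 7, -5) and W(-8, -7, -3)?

UV = (0, 12, -2) and UW = (2, -2, 0), so a normal is n = UV × UW = (-4, -4, -24).
d = |(-4)·(-39) + (-4)·41 + (-24)·(-1) − 132| / √(16 + 16 + 576) = |-116| / (4√38) = 29/√38.

29√38/38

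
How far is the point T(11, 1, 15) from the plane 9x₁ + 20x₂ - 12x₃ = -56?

d = |9·11 + 20·1 + (-12)·15 − (-56)| / √(81 + 400 + 144) = |-5| / 25 = 1/5.

1/5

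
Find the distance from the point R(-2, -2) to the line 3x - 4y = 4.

d = |3·(-2) + (-4)·(-2) − 4| / √(9 + 16) = |-2|/5 = 2/5.

2/5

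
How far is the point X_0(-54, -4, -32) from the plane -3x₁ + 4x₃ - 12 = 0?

n = (-3, 0, 4); n·P − 12 = 22; |n| = 5; distance = 22/5.

22/5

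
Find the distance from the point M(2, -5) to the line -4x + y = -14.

d = |(-4)·2 + 1·(-5) − (-14)| / √(16 + 1) = |1|/√17 = 1/√17.

1/√17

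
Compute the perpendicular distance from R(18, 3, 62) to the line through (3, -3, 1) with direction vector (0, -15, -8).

3√314

Direction vector d = (0, -15, -8).
AP = (15, 6, 61), and AP × d = (867, 120, -225).
|AP × d|² = 816714 and |d|² = 289, so the distance is √(816714/289) = √2826 = 3√314.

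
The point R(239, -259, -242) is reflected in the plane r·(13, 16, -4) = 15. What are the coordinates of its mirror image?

(5123/21, -5311/21, -5114/21)

With n = (13, 16, -4), the signed offset is (n·R − 15)/|n|² = -84/441 = -4/21.
R' = R − 2t·n = (239, -259, -242) − (-8/21)·(13, 16, -4) = (5123/21, -5311/21, -5114/21).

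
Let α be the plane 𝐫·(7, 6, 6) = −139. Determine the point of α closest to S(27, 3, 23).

(-1, -21, -1)

n = (7, 6, 6), |n|² = 121, and n·S − (-139) = 484.
t = 484/121 = 4, so the foot is S − t·n = (27, 3, 23) − 4·(7, 6, 6) = (−1, −21, −1).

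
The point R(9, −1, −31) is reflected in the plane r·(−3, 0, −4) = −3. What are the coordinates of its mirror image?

(33, -1, 1)

n = (−3, 0, −4), |n|² = 25, n·R − (-3) = 100, so t = 100/25 = 4.
Foot F = R − 4·n = (21, −1, −15); the reflection is 2F − R = (33, −1, 1).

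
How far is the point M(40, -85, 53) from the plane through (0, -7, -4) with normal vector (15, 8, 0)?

24/17

The plane has equation n·(r − (0, -7, -4)) = 0, i.e. n·r = -56.
n = (15, 8, 0); n·P − (-56) = -24; |n| = 17; distance = 24/17.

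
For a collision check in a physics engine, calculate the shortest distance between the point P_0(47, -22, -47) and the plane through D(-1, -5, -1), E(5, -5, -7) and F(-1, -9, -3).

7

DE = (6, 0, -6) and DF = (0, -4, -2), so a normal is n = DE × DF = (-24, 12, -24).
d = |(-24)·47 + 12·(-22) + (-24)·(-47) − (-12)| / √(576 + 144 + 576) = |-252| / 36 = 7.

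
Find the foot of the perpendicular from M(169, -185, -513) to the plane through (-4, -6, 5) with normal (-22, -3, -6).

n = (-22, -3, -6), |n|² = 529, and n·M − 76 = -161.
t = -161/529 = -7/23, so the foot is M − t·n = (169, -185, -513) − (-7/23)·(-22, -3, -6) = (3733/23, -4276/23, -11841/23).

(3733/23, -4276/23, -11841/23)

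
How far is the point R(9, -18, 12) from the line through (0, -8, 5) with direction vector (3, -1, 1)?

3√6

Direction vector d = (3, -1, 1).
AP = (9, -10, 7), and AP × d = (-3, 12, 21).
|AP × d|² = 594 and |d|² = 11, so the distance is √(594/11) = √54 = 3√6.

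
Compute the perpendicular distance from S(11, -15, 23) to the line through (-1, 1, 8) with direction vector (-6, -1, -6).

3√37

Direction vector d = (-6, -1, -6).
AP = (12, -16, 15); AP·d = -146, |AP|² = 625, |d|² = 73.
distance² = |AP|² − (AP·d)²/|d|² = 625 − 21316/73 = 333, so the distance is 3√37.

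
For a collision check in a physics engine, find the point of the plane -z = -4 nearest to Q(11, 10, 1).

(11, 10, 4)

The perpendicular from Q has direction n = (0, 0, -1): r = (11, 10, 1) + t(0, 0, -1).
Substitute into the plane: n·(Q + tn) = -4 gives -1 + 1t = -4, so t = -3.
Foot = (11, 10, 1) + (-3)·(0, 0, -1) = (11, 10, 4).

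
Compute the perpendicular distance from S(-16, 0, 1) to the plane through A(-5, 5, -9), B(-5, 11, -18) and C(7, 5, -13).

7/11

AB = (0, 6, -9) and AC = (12, 0, -4), so a normal is n = AB × AC = (-24, -108, -72).
Then n·(-16, 0, 1) - 228 = 84.
|n| = √(576 + 11664 + 5184) = 132, so the distance is |84|/132 = 7/11.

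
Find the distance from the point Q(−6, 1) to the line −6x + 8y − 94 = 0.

The normal to the line is n = (−6, 8) with |n| = 10.
|n·Q − 94| = |44 − 94| = 50, so the distance is 50/10 = 5.

5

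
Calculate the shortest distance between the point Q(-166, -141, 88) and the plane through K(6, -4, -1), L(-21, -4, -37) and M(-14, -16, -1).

5

KL = (-27, 0, -36) and KM = (-20, -12, 0), so a normal is n = KL × KM = (-432, 720, 324).
n = (-432, 720, 324); n·P − (-5796) = 4500; |n| = 900; distance = 4500/900 = 5.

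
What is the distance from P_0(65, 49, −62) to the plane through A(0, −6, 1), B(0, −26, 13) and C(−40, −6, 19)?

AB = (0, −20, 12) and AC = (−40, 0, 18), so a normal is n = AB × AC = (−360, −480, −800).
Then n·(65, 49, −62) − 2080 = 600.
|n| = √(129600 + 230400 + 640000) = 1000, so the distance is |600|/1000 = 3/5.

3/5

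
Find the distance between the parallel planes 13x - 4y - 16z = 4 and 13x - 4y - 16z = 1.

1/7

With common normal n = (13, -4, -16) (|n| = 21), the distance is |4 − 1|/|n| = 3/21 = 1/7.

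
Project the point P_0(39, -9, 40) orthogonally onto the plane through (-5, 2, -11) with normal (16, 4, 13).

(-9, -21, 1)

n = (16, 4, 13), |n|² = 441, and n·P_0 − (-215) = 1323.
t = 1323/441 = 3, so the foot is P_0 − t·n = (39, -9, 40) − 3·(16, 4, 13) = (-9, -21, 1).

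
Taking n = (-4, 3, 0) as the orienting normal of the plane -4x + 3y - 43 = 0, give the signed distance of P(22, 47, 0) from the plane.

n·P − 43 = 10.
|n| = 5, so the signed distance is 10/5 = 2.

2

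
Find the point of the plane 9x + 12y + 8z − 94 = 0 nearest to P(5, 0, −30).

(14, 12, -22)

The perpendicular from P has direction n = (9, 12, 8): r = (5, 0, −30) + μ(9, 12, 8).
Substitute into the plane: n·(P + μn) = 94 gives -195 + 289μ = 94, so μ = 1.
Foot = (5, 0, −30) + 1·(9, 12, 8) = (14, 12, −22).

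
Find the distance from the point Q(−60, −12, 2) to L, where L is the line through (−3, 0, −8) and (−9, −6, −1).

3√173

A direction vector is d = (−6, −6, 7).
AP = (−57, −12, 10); AP·d = 484, |AP|² = 3493, |d|² = 121.
distance² = |AP|² − (AP·d)²/|d|² = 3493 − 234256/121 = 1557, so the distance is 3√173.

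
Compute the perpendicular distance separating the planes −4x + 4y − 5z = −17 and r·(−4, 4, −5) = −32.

15/√57

With common normal n = (−4, 4, −5) (|n| = √57), the distance is |(-17) − (-32)|/|n| = 15/√57.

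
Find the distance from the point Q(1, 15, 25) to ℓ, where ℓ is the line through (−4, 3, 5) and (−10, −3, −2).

√85

A direction vector is d = (−6, −6, −7).
AP = (5, 12, 20); AP·d = -242, |AP|² = 569, |d|² = 121.
distance² = |AP|² − (AP·d)²/|d|² = 569 − 58564/121 = 85, so the distance is √85.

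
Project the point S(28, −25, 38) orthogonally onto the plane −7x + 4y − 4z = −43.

(-7, -5, 18)

The perpendicular from S has direction n = (−7, 4, −4): r = (28, −25, 38) + λ(−7, 4, −4).
Substitute into the plane: n·(S + λn) = -43 gives -448 + 81λ = -43, so λ = 5.
Foot = (28, −25, 38) + 5·(−7, 4, −4) = (−7, −5, 18).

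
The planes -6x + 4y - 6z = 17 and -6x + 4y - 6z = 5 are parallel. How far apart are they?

Both planes have normal n = (-6, 4, -6), |n| = 2√22. Any point on the first plane is at distance |5 − 17|/|n| = 12/(2√22) = 3√22/11 from the second.

6/√22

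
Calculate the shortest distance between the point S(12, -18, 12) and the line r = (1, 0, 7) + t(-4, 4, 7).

√389

Direction vector d = (-4, 4, 7).
AP = (11, -18, 5), and AP × d = (-146, -97, -28).
|AP × d|² = 31509 and |d|² = 81, so the distance is √(31509/81) = √389.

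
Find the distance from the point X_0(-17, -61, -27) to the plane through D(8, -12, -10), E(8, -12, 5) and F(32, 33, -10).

1

DE = (0, 0, 15) and DF = (24, 45, 0), so a normal is n = DE × DF = (-675, 360, 0).
Then n·(-17, -61, -27) - (-9720) = -765.
|n| = √(455625 + 129600 + 0) = 765, so the distance is |-765|/765 = 1.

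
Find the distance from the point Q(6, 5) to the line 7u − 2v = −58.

90√53/53

d = |7·6 + (-2)·5 − (-58)| / √(49 + 4) = |90|/√53 = 90√53/53.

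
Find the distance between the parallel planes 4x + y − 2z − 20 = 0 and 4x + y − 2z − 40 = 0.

Both planes have normal n = (4, 1, −2), |n| = √21. Any point on the first plane is at distance |40 − 20|/|n| = 20/√21 = 20√21/21 from the second.

20√21/21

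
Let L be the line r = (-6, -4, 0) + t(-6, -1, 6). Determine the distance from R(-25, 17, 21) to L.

Direction vector d = (-6, -1, 6).
AP = (-19, 21, 21); AP·d = 219, |AP|² = 1243, |d|² = 73.
distance² = |AP|² − (AP·d)²/|d|² = 1243 − 47961/73 = 586, so the distance is √586.

√586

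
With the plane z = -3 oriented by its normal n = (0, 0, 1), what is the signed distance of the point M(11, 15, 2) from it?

5

n·M − (-3) = 5.
|n| = 1, so the signed distance is 5/1 = 5.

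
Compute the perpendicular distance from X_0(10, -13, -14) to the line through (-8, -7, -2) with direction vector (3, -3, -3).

6√2

Direction vector d = (3, -3, -3).
AP = (18, -6, -12), and AP × d = (-18, 18, -36).
|AP × d|² = 1944 and |d|² = 27, so the distance is √(1944/27) = √72 = 6√2.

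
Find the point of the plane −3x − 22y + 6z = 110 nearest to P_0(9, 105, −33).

(-6, -5, -3)

n = (−3, −22, 6), |n|² = 529, and n·P_0 − 110 = -2645.
t = -2645/529 = -5, so the foot is P_0 − t·n = (9, 105, −33) − (-5)·(−3, −22, 6) = (−6, −5, −3).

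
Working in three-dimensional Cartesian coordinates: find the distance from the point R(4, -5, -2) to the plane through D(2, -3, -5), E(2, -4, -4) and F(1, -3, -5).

DE = (0, -1, 1) and DF = (-1, 0, 0), so a normal is n = DE × DF = (0, -1, -1).
Then n·(4, -5, -2) - 8 = -1.
|n| = √(0 + 1 + 1) = √2, so the distance is |-1|/√2 = √2/2.

√2/2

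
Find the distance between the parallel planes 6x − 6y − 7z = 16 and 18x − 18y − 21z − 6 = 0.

Divide the second equation by 3 to match normals: 6x − 6y − 7z = 2.
With common normal n = (6, −6, −7) (|n| = 11), the distance is |16 − 2|/|n| = 14/11.

14/11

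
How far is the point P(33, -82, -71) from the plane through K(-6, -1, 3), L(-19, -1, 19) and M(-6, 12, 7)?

2/3

KL = (-13, 0, 16) and KM = (0, 13, 4), so a normal is n = KL × KM = (-208, 52, -169).
Then n·(33, -82, -71) - 689 = 182.
|n| = √(43264 + 2704 + 28561) = 273, so the distance is |182|/273 = 2/3.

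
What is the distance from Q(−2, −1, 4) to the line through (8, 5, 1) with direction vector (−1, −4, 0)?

√77

Direction vector d = (−1, −4, 0).
AP = (−10, −6, 3); AP·d = 34, |AP|² = 145, |d|² = 17.
distance² = |AP|² − (AP·d)²/|d|² = 145 − 1156/17 = 77, so the distance is √77.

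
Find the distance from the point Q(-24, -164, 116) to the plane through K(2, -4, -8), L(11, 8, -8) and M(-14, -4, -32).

8

KL = (9, 12, 0) and KM = (-16, 0, -24), so a normal is n = KL × KM = (-288, 216, 192).
n = (-288, 216, 192); n·P − (-2976) = -3264; |n| = 408; distance = 3264/408 = 8.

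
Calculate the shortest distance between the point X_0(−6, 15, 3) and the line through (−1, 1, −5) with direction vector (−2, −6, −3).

Direction vector d = (−2, −6, −3).
AP = (−5, 14, 8); AP·d = -98, |AP|² = 285, |d|² = 49.
distance² = |AP|² − (AP·d)²/|d|² = 285 − 9604/49 = 89, so the distance is √89.

√89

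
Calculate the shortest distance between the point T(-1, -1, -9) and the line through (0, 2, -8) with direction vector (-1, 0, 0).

Direction vector d = (-1, 0, 0).
AP = (-1, -3, -1), and AP × d = (0, 1, -3).
|AP × d|² = 10 and |d|² = 1, so the distance is √10.

√10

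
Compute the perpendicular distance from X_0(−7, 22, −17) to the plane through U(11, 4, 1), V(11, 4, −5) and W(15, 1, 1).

18/5

UV = (0, 0, −6) and UW = (4, −3, 0), so a normal is n = UV × UW = (−18, −24, 0).
Then n·(−7, 22, −17) − (−294) = −108.
|n| = √(324 + 576 + 0) = 30, so the distance is |-108|/30 = 18/5.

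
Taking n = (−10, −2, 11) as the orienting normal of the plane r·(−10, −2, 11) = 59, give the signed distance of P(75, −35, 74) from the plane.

5

n·P − 59 = 75.
|n| = 15, so the signed distance is 75/15 = 5.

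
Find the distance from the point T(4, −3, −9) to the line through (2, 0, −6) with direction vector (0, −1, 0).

Direction vector d = (0, −1, 0).
AP = (2, −3, −3), and AP × d = (−3, 0, −2).
|AP × d|² = 13 and |d|² = 1, so the distance is √13.

√13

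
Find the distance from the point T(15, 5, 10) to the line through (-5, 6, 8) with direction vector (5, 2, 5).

3√21

Direction vector d = (5, 2, 5).
AP = (20, -1, 2), and AP × d = (-9, -90, 45).
|AP × d|² = 10206 and |d|² = 54, so the distance is √(10206/54) = √189 = 3√21.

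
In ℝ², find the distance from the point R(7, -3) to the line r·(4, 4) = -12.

The normal to the line is n = (4, 4) with |n| = 4√2.
|n·R − (-12)| = |16 − (-12)| = 28, so the distance is 28/(4√2) = 7/√2.

7/√2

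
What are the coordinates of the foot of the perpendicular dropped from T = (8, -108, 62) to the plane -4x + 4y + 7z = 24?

n = (-4, 4, 7), |n|² = 81, and n·T − 24 = -54.
t = -54/81 = -2/3, so the foot is T − t·n = (8, -108, 62) − (-2/3)·(-4, 4, 7) = (16/3, -316/3, 200/3).

(16/3, -316/3, 200/3)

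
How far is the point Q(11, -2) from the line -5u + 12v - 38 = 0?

9

The normal to the line is n = (-5, 12) with |n| = 13.
|n·Q − 38| = |-79 − 38| = 117, so the distance is 117/13 = 9.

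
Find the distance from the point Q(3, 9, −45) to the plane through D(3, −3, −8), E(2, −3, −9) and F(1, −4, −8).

13/√6

DE = (−1, 0, −1) and DF = (−2, −1, 0), so a normal is n = DE × DF = (−1, 2, 1).
d = |(-1)·3 + 2·9 + 1·(-45) − (-17)| / √(1 + 4 + 1) = |-13| / √6 = 13/√6.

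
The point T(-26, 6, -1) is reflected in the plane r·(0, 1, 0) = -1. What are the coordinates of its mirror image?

(-26, -8, -1)

n = (0, 1, 0), |n|² = 1, n·T − (-1) = 7, so t = 7/1 = 7.
Foot F = T − 7·n = (-26, -1, -1); the reflection is 2F − T = (-26, -8, -1).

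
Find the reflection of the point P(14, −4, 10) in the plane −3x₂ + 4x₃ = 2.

n = (0, −3, 4), |n|² = 25, n·P − 2 = 50, so t = 50/25 = 2.
Foot F = P − 2·n = (14, 2, 2); the reflection is 2F − P = (14, 8, −6).

(14, 8, -6)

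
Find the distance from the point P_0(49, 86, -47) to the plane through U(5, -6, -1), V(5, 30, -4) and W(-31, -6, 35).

4

UV = (0, 36, -3) and UW = (-36, 0, 36), so a normal is n = UV × UW = (1296, 108, 1296).
Then n·(49, 86, -47) - 4536 = 7344.
|n| = √(1679616 + 11664 + 1679616) = 1836, so the distance is |7344|/1836 = 4.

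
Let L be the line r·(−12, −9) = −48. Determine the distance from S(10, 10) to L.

The normal to the line is n = (−12, −9) with |n| = 15.
|n·S − (-48)| = |-210 − (-48)| = 162, so the distance is 162/15 = 54/5.

54/5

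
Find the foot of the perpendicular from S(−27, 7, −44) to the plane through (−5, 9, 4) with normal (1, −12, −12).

The perpendicular from S has direction n = (1, −12, −12): r = (−27, 7, −44) + t(1, −12, −12).
Substitute into the plane: n·(S + tn) = -161 gives 417 + 289t = -161, so t = -2.
Foot = (−27, 7, −44) + (-2)·(1, −12, −12) = (−29, 31, −20).

(-29, 31, -20)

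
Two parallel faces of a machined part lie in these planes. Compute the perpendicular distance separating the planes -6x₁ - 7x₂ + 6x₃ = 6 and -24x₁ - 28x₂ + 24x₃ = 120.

Divide the second equation by 4 to match normals: -6x₁ - 7x₂ + 6x₃ = 30.
With common normal n = (-6, -7, 6) (|n| = 11), the distance is |6 − 30|/|n| = 24/11.

24/11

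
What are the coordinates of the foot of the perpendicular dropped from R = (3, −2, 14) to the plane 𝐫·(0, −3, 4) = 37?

The perpendicular from R has direction n = (0, −3, 4): r = (3, −2, 14) + μ(0, −3, 4).
Substitute into the plane: n·(R + μn) = 37 gives 62 + 25μ = 37, so μ = -1.
Foot = (3, −2, 14) + (-1)·(0, −3, 4) = (3, 1, 10).

(3, 1, 10)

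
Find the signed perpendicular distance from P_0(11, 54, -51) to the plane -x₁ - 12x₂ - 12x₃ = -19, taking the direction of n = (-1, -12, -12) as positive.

-28/17

n·P_0 − (-19) = -28.
|n| = 17, so the signed distance is -28/17.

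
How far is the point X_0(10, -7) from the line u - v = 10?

d = |1·10 + (-1)·(-7) − 10| / √(1 + 1) = |7|/√2 = 7/√2.

7√2/2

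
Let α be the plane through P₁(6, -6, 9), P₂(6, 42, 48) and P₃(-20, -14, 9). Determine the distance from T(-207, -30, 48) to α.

4

P₁P₂ = (0, 48, 39) and P₁P₃ = (-26, -8, 0), so a normal is n = P₁P₂ × P₁P₃ = (312, -1014, 1248).
Then n·(-207, -30, 48) - 19188 = 6552.
|n| = √(97344 + 1028196 + 1557504) = 1638, so the distance is |6552|/1638 = 4.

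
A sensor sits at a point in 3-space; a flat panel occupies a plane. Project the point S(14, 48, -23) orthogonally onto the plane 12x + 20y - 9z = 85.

(-10, 8, -5)

The perpendicular from S has direction n = (12, 20, -9): r = (14, 48, -23) + μ(12, 20, -9).
Substitute into the plane: n·(S + μn) = 85 gives 1335 + 625μ = 85, so μ = -2.
Foot = (14, 48, -23) + (-2)·(12, 20, -9) = (-10, 8, -5).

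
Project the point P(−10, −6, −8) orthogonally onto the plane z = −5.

The perpendicular from P has direction n = (0, 0, 1): r = (−10, −6, −8) + λ(0, 0, 1).
Substitute into the plane: n·(P + λn) = -5 gives -8 + 1λ = -5, so λ = 3.
Foot = (−10, −6, −8) + 3·(0, 0, 1) = (−10, −6, −5).

(-10, -6, -5)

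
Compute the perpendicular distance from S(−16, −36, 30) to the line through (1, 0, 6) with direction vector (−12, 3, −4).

Direction vector d = (−12, 3, −4).
AP = (−17, −36, 24); AP·d = 0, |AP|² = 2161, |d|² = 169.
distance² = |AP|² − (AP·d)²/|d|² = 2161 − 0/169 = 2161, so the distance is √2161.

√2161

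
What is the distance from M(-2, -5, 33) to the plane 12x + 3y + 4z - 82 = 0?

11/13

n = (12, 3, 4); n·P − 82 = 11; |n| = 13; distance = 11/13.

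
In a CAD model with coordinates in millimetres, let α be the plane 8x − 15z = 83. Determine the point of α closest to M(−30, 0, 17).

(-14, 0, -13)

n = (8, 0, −15), |n|² = 289, and n·M − 83 = -578.
t = -578/289 = -2, so the foot is M − t·n = (−30, 0, 17) − (-2)·(8, 0, −15) = (−14, 0, −13).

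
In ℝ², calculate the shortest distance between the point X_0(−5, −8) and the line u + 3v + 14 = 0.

d = |1·(-5) + 3·(-8) − (-14)| / √(1 + 9) = |-15|/√10 = 3√10/2.

15/√10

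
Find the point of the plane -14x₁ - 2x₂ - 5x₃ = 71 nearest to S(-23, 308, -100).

(-73/5, 1546/5, -97)

n = (-14, -2, -5), |n|² = 225, and n·S − 71 = 135.
t = 135/225 = 3/5, so the foot is S − t·n = (-23, 308, -100) − (3/5)·(-14, -2, -5) = (-73/5, 1546/5, -97).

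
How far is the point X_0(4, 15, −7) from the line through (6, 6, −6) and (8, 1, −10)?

A direction vector is d = (2, −5, −4).
AP = (−2, 9, −1); AP·d = -45, |AP|² = 86, |d|² = 45.
distance² = |AP|² − (AP·d)²/|d|² = 86 − 2025/45 = 41, so the distance is √41.

√41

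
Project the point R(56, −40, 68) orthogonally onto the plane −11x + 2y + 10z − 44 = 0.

(796/15, -592/15, 212/3)

n = (−11, 2, 10), |n|² = 225, and n·R − 44 = -60.
t = -60/225 = -4/15, so the foot is R − t·n = (56, −40, 68) − (-4/15)·(−11, 2, 10) = (796/15, −592/15, 212/3).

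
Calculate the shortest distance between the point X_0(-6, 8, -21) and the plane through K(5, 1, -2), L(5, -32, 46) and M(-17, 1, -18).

KL = (0, -33, 48) and KM = (-22, 0, -16), so a normal is n = KL × KM = (528, -1056, -726).
n = (528, -1056, -726); n·P − 3036 = 594; |n| = 1386; distance = 594/1386 = 3/7.

3/7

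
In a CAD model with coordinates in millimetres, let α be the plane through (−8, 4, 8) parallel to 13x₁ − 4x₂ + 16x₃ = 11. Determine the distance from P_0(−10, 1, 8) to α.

2/3

Parallel planes share the normal n = (13, −4, 16); since (−8, 4, 8) lies on the plane, its equation is 13x₁ − 4x₂ + 16x₃ = 8.
d = |13·(-10) + (-4)·1 + 16·8 − 8| / √(169 + 16 + 256) = |-14| / 21 = 2/3.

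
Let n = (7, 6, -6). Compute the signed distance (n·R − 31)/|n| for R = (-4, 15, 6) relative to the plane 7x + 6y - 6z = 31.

n·R − 31 = -5.
|n| = 11, so the signed distance is -5/11.

-5/11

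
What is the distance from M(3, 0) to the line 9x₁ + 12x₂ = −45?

The normal to the line is n = (9, 12) with |n| = 15.
|n·M − (-45)| = |27 − (-45)| = 72, so the distance is 72/15 = 24/5.

24/5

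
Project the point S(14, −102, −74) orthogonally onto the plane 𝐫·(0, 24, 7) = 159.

The perpendicular from S has direction n = (0, 24, 7): r = (14, −102, −74) + λ(0, 24, 7).
Substitute into the plane: n·(S + λn) = 159 gives -2966 + 625λ = 159, so λ = 5.
Foot = (14, −102, −74) + 5·(0, 24, 7) = (14, 18, −39).

(14, 18, -39)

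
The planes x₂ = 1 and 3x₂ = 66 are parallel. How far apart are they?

21

Divide the second equation by 3 to match normals: x₂ = 22.
With common normal n = (0, 1, 0) (|n| = 1), the distance is |1 − 22|/|n| = 21/1 = 21.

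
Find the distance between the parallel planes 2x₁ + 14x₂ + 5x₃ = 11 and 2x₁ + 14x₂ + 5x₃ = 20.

3/5

With common normal n = (2, 14, 5) (|n| = 15), the distance is |11 − 20|/|n| = 9/15 = 3/5.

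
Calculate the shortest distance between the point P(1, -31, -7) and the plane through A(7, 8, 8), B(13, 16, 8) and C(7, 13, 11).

9√2/5

AB = (6, 8, 0) and AC = (0, 5, 3), so a normal is n = AB × AC = (24, -18, 30).
d = |24·1 + (-18)·(-31) + 30·(-7) − 264| / √(576 + 324 + 900) = |108| / (30√2) = 9√2/5.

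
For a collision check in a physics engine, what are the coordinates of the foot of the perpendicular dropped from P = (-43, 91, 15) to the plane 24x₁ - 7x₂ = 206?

The perpendicular from P has direction n = (24, -7, 0): r = (-43, 91, 15) + μ(24, -7, 0).
Substitute into the plane: n·(P + μn) = 206 gives -1669 + 625μ = 206, so μ = 3.
Foot = (-43, 91, 15) + 3·(24, -7, 0) = (29, 70, 15).

(29, 70, 15)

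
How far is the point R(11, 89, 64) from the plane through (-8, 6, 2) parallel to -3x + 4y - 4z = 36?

27/√41

Parallel planes share the normal n = (-3, 4, -4); since (-8, 6, 2) lies on the plane, its equation is -3x + 4y - 4z = 40.
Then n·(11, 89, 64) - 40 = 27.
|n| = √(9 + 16 + 16) = √41, so the distance is |27|/√41 = 27√41/41.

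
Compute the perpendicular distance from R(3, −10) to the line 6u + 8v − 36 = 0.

The normal to the line is n = (6, 8) with |n| = 10.
|n·R − 36| = |-62 − 36| = 98, so the distance is 98/10 = 49/5.

49/5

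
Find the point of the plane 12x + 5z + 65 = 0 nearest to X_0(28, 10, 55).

n = (12, 0, 5), |n|² = 169, and n·X_0 − (-65) = 676.
t = 676/169 = 4, so the foot is X_0 − t·n = (28, 10, 55) − 4·(12, 0, 5) = (−20, 10, 35).

(-20, 10, 35)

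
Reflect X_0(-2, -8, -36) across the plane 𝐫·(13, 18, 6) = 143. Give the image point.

With n = (13, 18, 6), the signed offset is (n·X_0 − 143)/|n|² = -529/529 = -1.
X_0' = X_0 − 2t·n = (-2, -8, -36) − (-2)·(13, 18, 6) = (24, 28, -24).

(24, 28, -24)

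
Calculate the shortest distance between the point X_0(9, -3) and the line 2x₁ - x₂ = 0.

d = |2·9 + (-1)·(-3) − 0| / √(4 + 1) = |21|/√5 = 21/√5.

21√5/5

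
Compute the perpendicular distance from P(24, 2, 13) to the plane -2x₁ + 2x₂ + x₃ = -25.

Normal vector n = (-2, 2, 1), and n·(24, 2, 13) - (-25) = -6.
|n| = √(4 + 4 + 1) = 3, so the distance is |-6|/3 = 2.

2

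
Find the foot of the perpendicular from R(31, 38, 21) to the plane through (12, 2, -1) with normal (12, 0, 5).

(7, 38, 11)

The perpendicular from R has direction n = (12, 0, 5): r = (31, 38, 21) + λ(12, 0, 5).
Substitute into the plane: n·(R + λn) = 139 gives 477 + 169λ = 139, so λ = -2.
Foot = (31, 38, 21) + (-2)·(12, 0, 5) = (7, 38, 11).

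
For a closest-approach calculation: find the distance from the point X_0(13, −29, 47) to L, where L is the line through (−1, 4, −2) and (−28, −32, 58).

A direction vector is d = (−27, −36, 60).
AP = (14, −33, 49), and AP × d = (−216, −2163, −1395).
|AP × d|² = 6671250 and |d|² = 5625, so the distance is √(6671250/5625) = √1186.

√1186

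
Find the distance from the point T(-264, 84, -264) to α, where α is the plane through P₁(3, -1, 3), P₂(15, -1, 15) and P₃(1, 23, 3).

5

P₁P₂ = (12, 0, 12) and P₁P₃ = (-2, 24, 0), so a normal is n = P₁P₂ × P₁P₃ = (-288, -24, 288).
d = |(-288)·(-264) + (-24)·84 + 288·(-264) − 24| / √(82944 + 576 + 82944) = |-2040| / 408 = 5.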